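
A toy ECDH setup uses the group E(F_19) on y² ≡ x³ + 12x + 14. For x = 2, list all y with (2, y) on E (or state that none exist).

none

x³ + 12x + 14 = 46 ≡ 8 (mod 19).
8 is a non-residue mod 19; no y exists.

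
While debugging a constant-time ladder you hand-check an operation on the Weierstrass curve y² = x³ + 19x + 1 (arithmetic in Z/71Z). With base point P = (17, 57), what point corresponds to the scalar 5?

Double-and-add on 5 = (101)₂. Start with P = (17, 57) for the leading 1-bit.
double: tangent at (17, 57): λ = (3·17² + 19)/(2·57) ≡ 34/43. 43⁻¹ ≡ 38 (mod 71), so λ ≡ 34·38 ≡ 14.
  x = λ² - 17 - 17 = 196 - 34 ≡ 20; y = λ·(17 - 20) - 57 ≡ 43. → (20, 43)
double: tangent at (20, 43): λ = (3·20² + 19)/(2·43) ≡ 12/15. 15⁻¹ ≡ 19 (mod 71), so λ ≡ 12·19 ≡ 15.
  x = λ² - 20 - 20 = 225 - 40 ≡ 43; y = λ·(20 - 43) - 43 ≡ 38. → (43, 38)
add P: (43, 38) + (17, 57). λ = (57 - 38)/(17 - 43) ≡ 19/45 mod 71. 45⁻¹ ≡ 30 (mod 71), so λ ≡ 2.
  x = λ² - 43 - 17 = 4 - 60 ≡ 15; y = λ·(43 - 15) - 38 ≡ 18. → (15, 18)

(15, 18)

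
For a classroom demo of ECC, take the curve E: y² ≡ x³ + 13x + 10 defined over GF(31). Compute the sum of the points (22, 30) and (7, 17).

(27, 7)

(22, 30) + (7, 17). λ = (17 - 30)/(7 - 22) ≡ 18/16 mod 31. 16⁻¹ ≡ 2 (mod 31), so λ ≡ 5.
  x = λ² - 22 - 7 = 25 - 29 ≡ 27; y = λ·(22 - 27) - 30 ≡ 7. → (27, 7)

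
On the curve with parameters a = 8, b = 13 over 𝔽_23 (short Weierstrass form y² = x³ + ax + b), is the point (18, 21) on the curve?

y² = 21² ≡ 4; x³ + 8x + 13 = 5989 ≡ 9 (mod 23). 4 ≠ 9.

no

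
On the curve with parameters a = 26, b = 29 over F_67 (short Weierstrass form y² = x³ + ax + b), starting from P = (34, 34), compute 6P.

(0, 37)

Double-and-add on 6 = (110)₂. Start with P = (34, 34) for the leading 1-bit.
double: tangent at (34, 34): λ = (3·34² + 26)/(2·34) ≡ 10/1. 1⁻¹ ≡ 1 (mod 67), so λ ≡ 10·1 ≡ 10.
  x = λ² - 34 - 34 = 100 - 68 ≡ 32; y = λ·(34 - 32) - 34 ≡ 53. → (32, 53)
add P: (32, 53) + (34, 34). λ = (34 - 53)/(34 - 32) ≡ 48/2 mod 67. 2⁻¹ ≡ 34 (mod 67) since 2·34 = 68 ≡ 1, so λ ≡ 24.
  x = λ² - 32 - 34 = 576 - 66 ≡ 41; y = λ·(32 - 41) - 53 ≡ 66. → (41, 66)
double: tangent at (41, 66): λ = (3·41² + 26)/(2·66) ≡ 44/65. 65⁻¹ ≡ 33 (mod 67), so λ ≡ 44·33 ≡ 45.
  x = λ² - 41 - 41 = 2025 - 82 ≡ 0; y = λ·(41 - 0) - 66 ≡ 37. → (0, 37)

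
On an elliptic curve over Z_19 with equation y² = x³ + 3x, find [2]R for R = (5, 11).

tangent at (5, 11): λ = (3·5² + 3)/(2·11) ≡ 2/3. 3⁻¹ ≡ 13 (mod 19), so λ ≡ 2·13 ≡ 7.
  x = λ² - 5 - 5 = 49 - 10 ≡ 1; y = λ·(5 - 1) - 11 ≡ 17. → (1, 17)

(1, 17)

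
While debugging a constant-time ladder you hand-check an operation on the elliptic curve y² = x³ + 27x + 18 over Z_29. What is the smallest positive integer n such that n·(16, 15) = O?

7

2P: tangent at (16, 15): λ = (3·16² + 27)/(2·15) ≡ 12/1. 1⁻¹ ≡ 1 (mod 29) since 1·1 = 1 ≡ 1, so λ ≡ 12·1 ≡ 12.
  x = λ² - 16 - 16 = 144 - 32 ≡ 25; y = λ·(16 - 25) - 15 ≡ 22. → (25, 22)
3P: (25, 22) + (16, 15). λ = (15 - 22)/(16 - 25) ≡ 22/20 mod 29. 20⁻¹ ≡ 16 (mod 29), so λ ≡ 4.
  x = λ² - 25 - 16 = 16 - 41 ≡ 4; y = λ·(25 - 4) - 22 ≡ 4. → (4, 4)
4P: (4, 4) + (16, 15). λ = (15 - 4)/(16 - 4) ≡ 11/12 mod 29. 12⁻¹ ≡ 17 (mod 29), so λ ≡ 13.
  x = λ² - 4 - 16 = 169 - 20 ≡ 4; y = λ·(4 - 4) - 4 ≡ 25. → (4, 25)
5P: (4, 25) + (16, 15). λ = (15 - 25)/(16 - 4) ≡ 19/12 mod 29. 12⁻¹ ≡ 17 (mod 29) since 12·17 = 204 ≡ 1, so λ ≡ 4.
  x = λ² - 4 - 16 = 16 - 20 ≡ 25; y = λ·(4 - 25) - 25 ≡ 7. → (25, 7)
6P: (25, 7) + (16, 15). λ = (15 - 7)/(16 - 25) ≡ 8/20 mod 29. 20⁻¹ ≡ 16 (mod 29), so λ ≡ 12.
  x = λ² - 25 - 16 = 144 - 41 ≡ 16; y = λ·(25 - 16) - 7 ≡ 14. → (16, 14)
7P: (16, 14) + (16, 15): same x and y₁ ≡ -y₂, so the sum is O.
7P = O, so the order is 7.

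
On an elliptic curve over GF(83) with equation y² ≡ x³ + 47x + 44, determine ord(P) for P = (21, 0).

2P: (21, 0) + (21, 0): same x and y₁ ≡ -y₂, so the sum is 𝒪.
2P = 𝒪, so the order is 2.

2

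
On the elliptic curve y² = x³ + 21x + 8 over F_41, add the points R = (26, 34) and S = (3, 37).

(20, 8)

(26, 34) + (3, 37). λ = (37 - 34)/(3 - 26) ≡ 3/18 mod 41. 18⁻¹ ≡ 16 (mod 41) since 18·16 = 288 ≡ 1, so λ ≡ 7.
  x = λ² - 26 - 3 = 49 - 29 ≡ 20; y = λ·(26 - 20) - 34 ≡ 8. → (20, 8)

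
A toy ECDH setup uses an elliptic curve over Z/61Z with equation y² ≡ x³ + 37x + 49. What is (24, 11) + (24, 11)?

(9, 14)

tangent at (24, 11): λ = (3·24² + 37)/(2·11) ≡ 57/22. 22⁻¹ ≡ 25 (mod 61), so λ ≡ 57·25 ≡ 22.
  x = λ² - 24 - 24 = 484 - 48 ≡ 9; y = λ·(24 - 9) - 11 ≡ 14. → (9, 14)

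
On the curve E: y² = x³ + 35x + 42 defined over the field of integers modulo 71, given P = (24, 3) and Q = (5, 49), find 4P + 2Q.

(18, 16)

First 4P:
Double-and-add on 4 = (100)₂. Start with P = (24, 3) for the leading 1-bit.
double: tangent at (24, 3): λ = (3·24² + 35)/(2·3) ≡ 59/6. 6⁻¹ ≡ 12 (mod 71), so λ ≡ 59·12 ≡ 69.
  x = λ² - 24 - 24 = 4761 - 48 ≡ 27; y = λ·(24 - 27) - 3 ≡ 3. → (27, 3)
double: tangent at (27, 3): λ = (3·27² + 35)/(2·3) ≡ 21/6. 6⁻¹ ≡ 12 (mod 71), so λ ≡ 21·12 ≡ 39.
  x = λ² - 27 - 27 = 1521 - 54 ≡ 47; y = λ·(27 - 47) - 3 ≡ 69. → (47, 69)
4P = (47, 69).
Next 2Q:
Repeated addition: build up to 2Q.
2Q: tangent at (5, 49): λ = (3·5² + 35)/(2·49) ≡ 39/27. 27⁻¹ ≡ 50 (mod 71) since 27·50 = 1350 ≡ 1, so λ ≡ 39·50 ≡ 33.
  x = λ² - 5 - 5 = 1089 - 10 ≡ 14; y = λ·(5 - 14) - 49 ≡ 9. → (14, 9)
2Q = (14, 9).
Finally 4P + 2Q:
(47, 69) + (14, 9). λ = (9 - 69)/(14 - 47) ≡ 11/38 mod 71. 38⁻¹ ≡ 43 (mod 71), so λ ≡ 47.
  x = λ² - 47 - 14 = 2209 - 61 ≡ 18; y = λ·(47 - 18) - 69 ≡ 16. → (18, 16)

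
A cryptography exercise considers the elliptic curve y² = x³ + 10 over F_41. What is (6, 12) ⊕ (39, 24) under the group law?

(29, 2)

(6, 12) + (39, 24). λ = (24 - 12)/(39 - 6) ≡ 12/33 mod 41. 33⁻¹ ≡ 5 (mod 41) since 33·5 = 165 ≡ 1, so λ ≡ 19.
  x = λ² - 6 - 39 = 361 - 45 ≡ 29; y = λ·(6 - 29) - 12 ≡ 2. → (29, 2)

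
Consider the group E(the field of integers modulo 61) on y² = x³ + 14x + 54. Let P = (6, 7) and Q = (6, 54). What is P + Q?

O

The two points share x = 6 and their y-coordinates satisfy 7 + 54 ≡ 0 (mod 61), so they are inverses. Their sum is the point at infinity.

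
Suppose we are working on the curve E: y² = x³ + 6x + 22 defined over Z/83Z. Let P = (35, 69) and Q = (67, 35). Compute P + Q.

(46, 62)

(35, 69) + (67, 35). λ = (35 - 69)/(67 - 35) ≡ 49/32 mod 83. 32⁻¹ ≡ 13 (mod 83) since 32·13 = 416 ≡ 1, so λ ≡ 56.
  x = λ² - 35 - 67 = 3136 - 102 ≡ 46; y = λ·(35 - 46) - 69 ≡ 62. → (46, 62)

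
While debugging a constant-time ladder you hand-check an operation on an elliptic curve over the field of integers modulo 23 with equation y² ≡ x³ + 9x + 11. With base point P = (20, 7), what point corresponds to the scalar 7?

(18, 5)

Double-and-add on 7 = (111)₂. Start with P = (20, 7) for the leading 1-bit.
double: tangent at (20, 7): λ = (3·20² + 9)/(2·7) ≡ 13/14. 14⁻¹ ≡ 5 (mod 23) since 14·5 = 70 ≡ 1, so λ ≡ 13·5 ≡ 19.
  x = λ² - 20 - 20 = 361 - 40 ≡ 22; y = λ·(20 - 22) - 7 ≡ 1. → (22, 1)
add P: (22, 1) + (20, 7). λ = (7 - 1)/(20 - 22) ≡ 6/21 mod 23. 21⁻¹ ≡ 11 (mod 23), so λ ≡ 20.
  x = λ² - 22 - 20 = 400 - 42 ≡ 13; y = λ·(22 - 13) - 1 ≡ 18. → (13, 18)
double: tangent at (13, 18): λ = (3·13² + 9)/(2·18) ≡ 10/13. 13⁻¹ ≡ 16 (mod 23), so λ ≡ 10·16 ≡ 22.
  x = λ² - 13 - 13 = 484 - 26 ≡ 21; y = λ·(13 - 21) - 18 ≡ 13. → (21, 13)
add P: (21, 13) + (20, 7). λ = (7 - 13)/(20 - 21) ≡ 17/22 mod 23. 22⁻¹ ≡ 22 (mod 23) since 22·22 = 484 ≡ 1, so λ ≡ 6.
  x = λ² - 21 - 20 = 36 - 41 ≡ 18; y = λ·(21 - 18) - 13 ≡ 5. → (18, 5)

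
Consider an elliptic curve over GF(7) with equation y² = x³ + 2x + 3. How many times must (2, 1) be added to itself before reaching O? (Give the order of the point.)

6

2P: tangent at (2, 1): λ = (3·2² + 2)/(2·1) ≡ 0/2. 2⁻¹ ≡ 4 (mod 7), so λ ≡ 0·4 ≡ 0.
  x = λ² - 2 - 2 = 0 - 4 ≡ 3; y = λ·(2 - 3) - 1 ≡ 6. → (3, 6)
3P: (3, 6) + (2, 1). λ = (1 - 6)/(2 - 3) ≡ 2/6 mod 7. 6⁻¹ ≡ 6 (mod 7), so λ ≡ 5.
  x = λ² - 3 - 2 = 25 - 5 ≡ 6; y = λ·(3 - 6) - 6 ≡ 0. → (6, 0)
4P: (6, 0) + (2, 1). λ = (1 - 0)/(2 - 6) ≡ 1/3 mod 7. 3⁻¹ ≡ 5 (mod 7) since 3·5 = 15 ≡ 1, so λ ≡ 5.
  x = λ² - 6 - 2 = 25 - 8 ≡ 3; y = λ·(6 - 3) - 0 ≡ 1. → (3, 1)
5P: (3, 1) + (2, 1). λ = (1 - 1)/(2 - 3) ≡ 0/6 mod 7. 6⁻¹ ≡ 6 (mod 7), so λ ≡ 0.
  x = λ² - 3 - 2 = 0 - 5 ≡ 2; y = λ·(3 - 2) - 1 ≡ 6. → (2, 6)
6P: (2, 6) + (2, 1): same x and y₁ ≡ -y₂, so the sum is O.
6P = O, so the order is 6.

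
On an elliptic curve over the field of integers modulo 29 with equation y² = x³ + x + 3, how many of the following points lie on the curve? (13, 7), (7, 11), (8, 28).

2

(13, 7): 7² ≡ 20, rhs ≡ 9 → off.
(7, 11): 11² ≡ 5, rhs ≡ 5 → on.
(8, 28): 28² ≡ 1, rhs ≡ 1 → on.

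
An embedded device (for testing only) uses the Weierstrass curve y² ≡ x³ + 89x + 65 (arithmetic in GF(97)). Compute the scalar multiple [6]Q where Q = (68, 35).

(39, 22)

Repeated addition: build up to 6Q.
2Q: tangent at (68, 35): λ = (3·68² + 89)/(2·35) ≡ 90/70. 70⁻¹ ≡ 79 (mod 97), so λ ≡ 90·79 ≡ 29.
  x = λ² - 68 - 68 = 841 - 136 ≡ 26; y = λ·(68 - 26) - 35 ≡ 19. → (26, 19)
3Q: (26, 19) + (68, 35). λ = (35 - 19)/(68 - 26) ≡ 16/42 mod 97. 42⁻¹ ≡ 67 (mod 97) since 42·67 = 2814 ≡ 1, so λ ≡ 5.
  x = λ² - 26 - 68 = 25 - 94 ≡ 28; y = λ·(26 - 28) - 19 ≡ 68. → (28, 68)
4Q: (28, 68) + (68, 35). λ = (35 - 68)/(68 - 28) ≡ 64/40 mod 97. 40⁻¹ ≡ 17 (mod 97) since 40·17 = 680 ≡ 1, so λ ≡ 21.
  x = λ² - 28 - 68 = 441 - 96 ≡ 54; y = λ·(28 - 54) - 68 ≡ 65. → (54, 65)
5Q: (54, 65) + (68, 35). λ = (35 - 65)/(68 - 54) ≡ 67/14 mod 97. 14⁻¹ ≡ 7 (mod 97), so λ ≡ 81.
  x = λ² - 54 - 68 = 6561 - 122 ≡ 37; y = λ·(54 - 37) - 65 ≡ 51. → (37, 51)
6Q: (37, 51) + (68, 35). λ = (35 - 51)/(68 - 37) ≡ 81/31 mod 97. 31⁻¹ ≡ 72 (mod 97), so λ ≡ 12.
  x = λ² - 37 - 68 = 144 - 105 ≡ 39; y = λ·(37 - 39) - 51 ≡ 22. → (39, 22)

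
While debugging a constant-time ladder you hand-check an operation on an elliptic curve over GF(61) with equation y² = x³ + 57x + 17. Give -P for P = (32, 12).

-(32, 12) = (32, -12 mod 61) = (32, 49).

(32, 49)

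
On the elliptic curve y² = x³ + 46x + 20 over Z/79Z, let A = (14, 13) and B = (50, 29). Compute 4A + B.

(18, 26)

First 4A:
Repeated addition: build up to 4A.
2A: tangent at (14, 13): λ = (3·14² + 46)/(2·13) ≡ 2/26. 26⁻¹ ≡ 76 (mod 79) since 26·76 = 1976 ≡ 1, so λ ≡ 2·76 ≡ 73.
  x = λ² - 14 - 14 = 5329 - 28 ≡ 8; y = λ·(14 - 8) - 13 ≡ 30. → (8, 30)
3A: (8, 30) + (14, 13). λ = (13 - 30)/(14 - 8) ≡ 62/6 mod 79. 6⁻¹ ≡ 66 (mod 79) since 6·66 = 396 ≡ 1, so λ ≡ 63.
  x = λ² - 8 - 14 = 3969 - 22 ≡ 76; y = λ·(8 - 76) - 30 ≡ 31. → (76, 31)
4A: (76, 31) + (14, 13). λ = (13 - 31)/(14 - 76) ≡ 61/17 mod 79. 17⁻¹ ≡ 14 (mod 79), so λ ≡ 64.
  x = λ² - 76 - 14 = 4096 - 90 ≡ 56; y = λ·(76 - 56) - 31 ≡ 64. → (56, 64)
4A = (56, 64).
Finally 4A + B:
(56, 64) + (50, 29). λ = (29 - 64)/(50 - 56) ≡ 44/73 mod 79. 73⁻¹ ≡ 13 (mod 79), so λ ≡ 19.
  x = λ² - 56 - 50 = 361 - 106 ≡ 18; y = λ·(56 - 18) - 64 ≡ 26. → (18, 26)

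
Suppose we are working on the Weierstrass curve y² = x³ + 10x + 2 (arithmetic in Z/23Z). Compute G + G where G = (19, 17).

(9, 19)

tangent at (19, 17): λ = (3·19² + 10)/(2·17) ≡ 12/11. 11⁻¹ ≡ 21 (mod 23), so λ ≡ 12·21 ≡ 22.
  x = λ² - 19 - 19 = 484 - 38 ≡ 9; y = λ·(19 - 9) - 17 ≡ 19. → (9, 19)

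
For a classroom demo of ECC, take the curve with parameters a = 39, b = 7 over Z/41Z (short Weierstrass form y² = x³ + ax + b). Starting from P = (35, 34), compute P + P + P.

(7, 34)

Repeated addition: build up to 3P.
2P: tangent at (35, 34): λ = (3·35² + 39)/(2·34) ≡ 24/27. 27⁻¹ ≡ 38 (mod 41) since 27·38 = 1026 ≡ 1, so λ ≡ 24·38 ≡ 10.
  x = λ² - 35 - 35 = 100 - 70 ≡ 30; y = λ·(35 - 30) - 34 ≡ 16. → (30, 16)
3P: (30, 16) + (35, 34). λ = (34 - 16)/(35 - 30) ≡ 18/5 mod 41. 5⁻¹ ≡ 33 (mod 41), so λ ≡ 20.
  x = λ² - 30 - 35 = 400 - 65 ≡ 7; y = λ·(30 - 7) - 16 ≡ 34. → (7, 34)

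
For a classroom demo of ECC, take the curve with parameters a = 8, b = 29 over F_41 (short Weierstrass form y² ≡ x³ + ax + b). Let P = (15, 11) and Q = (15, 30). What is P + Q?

O

The two points share x = 15 and their y-coordinates satisfy 11 + 30 ≡ 0 (mod 41), so they are inverses. Their sum is 𝒪.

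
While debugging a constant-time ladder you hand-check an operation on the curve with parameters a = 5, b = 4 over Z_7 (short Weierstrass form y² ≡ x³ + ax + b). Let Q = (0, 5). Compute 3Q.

Repeated addition: build up to 3Q.
2Q: tangent at (0, 5): λ = (3·0² + 5)/(2·5) ≡ 5/3. 3⁻¹ ≡ 5 (mod 7), so λ ≡ 5·5 ≡ 4.
  x = λ² - 0 - 0 = 16 - 0 ≡ 2; y = λ·(0 - 2) - 5 ≡ 1. → (2, 1)
3Q: (2, 1) + (0, 5). λ = (5 - 1)/(0 - 2) ≡ 4/5 mod 7. 5⁻¹ ≡ 3 (mod 7), so λ ≡ 5.
  x = λ² - 2 - 0 = 25 - 2 ≡ 2; y = λ·(2 - 2) - 1 ≡ 6. → (2, 6)

(2, 6)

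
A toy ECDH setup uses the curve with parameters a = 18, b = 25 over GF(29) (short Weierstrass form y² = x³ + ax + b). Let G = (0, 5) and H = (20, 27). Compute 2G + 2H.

(17, 13)

First 2G:
Repeated addition: build up to 2G.
2G: tangent at (0, 5): λ = (3·0² + 18)/(2·5) ≡ 18/10. 10⁻¹ ≡ 3 (mod 29), so λ ≡ 18·3 ≡ 25.
  x = λ² - 0 - 0 = 625 - 0 ≡ 16; y = λ·(0 - 16) - 5 ≡ 1. → (16, 1)
2G = (16, 1).
Next 2H:
Repeated addition: build up to 2H.
2H: tangent at (20, 27): λ = (3·20² + 18)/(2·27) ≡ 0/25. 25⁻¹ ≡ 7 (mod 29) since 25·7 = 175 ≡ 1, so λ ≡ 0·7 ≡ 0.
  x = λ² - 20 - 20 = 0 - 40 ≡ 18; y = λ·(20 - 18) - 27 ≡ 2. → (18, 2)
2H = (18, 2).
Finally 2G + 2H:
(16, 1) + (18, 2). λ = (2 - 1)/(18 - 16) ≡ 1/2 mod 29. 2⁻¹ ≡ 15 (mod 29), so λ ≡ 15.
  x = λ² - 16 - 18 = 225 - 34 ≡ 17; y = λ·(16 - 17) - 1 ≡ 13. → (17, 13)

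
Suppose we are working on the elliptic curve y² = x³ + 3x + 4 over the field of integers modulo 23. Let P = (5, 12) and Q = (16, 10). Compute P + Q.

(18, 5)

(5, 12) + (16, 10). λ = (10 - 12)/(16 - 5) ≡ 21/11 mod 23. 11⁻¹ ≡ 21 (mod 23) since 11·21 = 231 ≡ 1, so λ ≡ 4.
  x = λ² - 5 - 16 = 16 - 21 ≡ 18; y = λ·(5 - 18) - 12 ≡ 5. → (18, 5)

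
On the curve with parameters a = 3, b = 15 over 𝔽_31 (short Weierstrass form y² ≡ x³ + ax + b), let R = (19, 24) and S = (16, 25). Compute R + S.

(3, 12)

(19, 24) + (16, 25). λ = (25 - 24)/(16 - 19) ≡ 1/28 mod 31. 28⁻¹ ≡ 10 (mod 31) since 28·10 = 280 ≡ 1, so λ ≡ 10.
  x = λ² - 19 - 16 = 100 - 35 ≡ 3; y = λ·(19 - 3) - 24 ≡ 12. → (3, 12)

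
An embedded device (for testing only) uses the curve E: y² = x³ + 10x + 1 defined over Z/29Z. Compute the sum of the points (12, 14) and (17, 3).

(12, 14) + (17, 3). λ = (3 - 14)/(17 - 12) ≡ 18/5 mod 29. 5⁻¹ ≡ 6 (mod 29), so λ ≡ 21.
  x = λ² - 12 - 17 = 441 - 29 ≡ 6; y = λ·(12 - 6) - 14 ≡ 25. → (6, 25)

(6, 25)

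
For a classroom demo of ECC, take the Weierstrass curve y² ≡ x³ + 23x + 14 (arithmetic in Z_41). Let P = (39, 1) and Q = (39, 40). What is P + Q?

The two points share x = 39 and their y-coordinates satisfy 1 + 40 ≡ 0 (mod 41), so they are inverses. Their sum is ∞.

O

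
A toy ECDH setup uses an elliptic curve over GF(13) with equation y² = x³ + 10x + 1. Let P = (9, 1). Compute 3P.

Repeated addition: build up to 3P.
2P: tangent at (9, 1): λ = (3·9² + 10)/(2·1) ≡ 6/2. 2⁻¹ ≡ 7 (mod 13) since 2·7 = 14 ≡ 1, so λ ≡ 6·7 ≡ 3.
  x = λ² - 9 - 9 = 9 - 18 ≡ 4; y = λ·(9 - 4) - 1 ≡ 1. → (4, 1)
3P: (4, 1) + (9, 1). λ = (1 - 1)/(9 - 4) ≡ 0/5 mod 13. 5⁻¹ ≡ 8 (mod 13) since 5·8 = 40 ≡ 1, so λ ≡ 0.
  x = λ² - 4 - 9 = 0 - 13 ≡ 0; y = λ·(4 - 0) - 1 ≡ 12. → (0, 12)

(0, 12)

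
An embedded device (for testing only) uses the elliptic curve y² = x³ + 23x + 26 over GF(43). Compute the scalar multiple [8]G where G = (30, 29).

Double-and-add on 8 = (1000)₂. Start with G = (30, 29) for the leading 1-bit.
double: tangent at (30, 29): λ = (3·30² + 23)/(2·29) ≡ 14/15. 15⁻¹ ≡ 23 (mod 43) since 15·23 = 345 ≡ 1, so λ ≡ 14·23 ≡ 21.
  x = λ² - 30 - 30 = 441 - 60 ≡ 37; y = λ·(30 - 37) - 29 ≡ 39. → (37, 39)
double: tangent at (37, 39): λ = (3·37² + 23)/(2·39) ≡ 2/35. 35⁻¹ ≡ 16 (mod 43) since 35·16 = 560 ≡ 1, so λ ≡ 2·16 ≡ 32.
  x = λ² - 37 - 37 = 1024 - 74 ≡ 4; y = λ·(37 - 4) - 39 ≡ 28. → (4, 28)
double: tangent at (4, 28): λ = (3·4² + 23)/(2·28) ≡ 28/13. 13⁻¹ ≡ 10 (mod 43) since 13·10 = 130 ≡ 1, so λ ≡ 28·10 ≡ 22.
  x = λ² - 4 - 4 = 484 - 8 ≡ 3; y = λ·(4 - 3) - 28 ≡ 37. → (3, 37)

(3, 37)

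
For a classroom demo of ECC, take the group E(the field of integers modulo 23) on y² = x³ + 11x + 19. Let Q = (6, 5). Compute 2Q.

(13, 6)

tangent at (6, 5): λ = (3·6² + 11)/(2·5) ≡ 4/10. 10⁻¹ ≡ 7 (mod 23), so λ ≡ 4·7 ≡ 5.
  x = λ² - 6 - 6 = 25 - 12 ≡ 13; y = λ·(6 - 13) - 5 ≡ 6. → (13, 6)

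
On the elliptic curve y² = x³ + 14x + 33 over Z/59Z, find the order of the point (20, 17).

3

2P: tangent at (20, 17): λ = (3·20² + 14)/(2·17) ≡ 34/34. 34⁻¹ ≡ 33 (mod 59), so λ ≡ 34·33 ≡ 1.
  x = λ² - 20 - 20 = 1 - 40 ≡ 20; y = λ·(20 - 20) - 17 ≡ 42. → (20, 42)
3P: (20, 42) + (20, 17): same x and y₁ ≡ -y₂, so the sum is 𝒪.
3P = 𝒪, so the order is 3.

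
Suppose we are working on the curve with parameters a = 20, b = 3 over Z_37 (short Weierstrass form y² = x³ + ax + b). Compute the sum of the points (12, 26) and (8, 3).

(12, 26) + (8, 3). λ = (3 - 26)/(8 - 12) ≡ 14/33 mod 37. 33⁻¹ ≡ 9 (mod 37), so λ ≡ 15.
  x = λ² - 12 - 8 = 225 - 20 ≡ 20; y = λ·(12 - 20) - 26 ≡ 2. → (20, 2)

(20, 2)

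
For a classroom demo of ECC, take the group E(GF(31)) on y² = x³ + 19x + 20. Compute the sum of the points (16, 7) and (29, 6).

(16, 7) + (29, 6). λ = (6 - 7)/(29 - 16) ≡ 30/13 mod 31. 13⁻¹ ≡ 12 (mod 31) since 13·12 = 156 ≡ 1, so λ ≡ 19.
  x = λ² - 16 - 29 = 361 - 45 ≡ 6; y = λ·(16 - 6) - 7 ≡ 28. → (6, 28)

(6, 28)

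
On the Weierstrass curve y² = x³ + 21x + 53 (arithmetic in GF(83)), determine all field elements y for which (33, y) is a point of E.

x³ + 21x + 53 = 36683 ≡ 80 (mod 83).
80 is a non-residue mod 83; no y exists.

none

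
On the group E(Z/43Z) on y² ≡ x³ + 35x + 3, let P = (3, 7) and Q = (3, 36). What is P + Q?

The two points share x = 3 and their y-coordinates satisfy 7 + 36 ≡ 0 (mod 43), so they are inverses. Their sum is the point at infinity.

O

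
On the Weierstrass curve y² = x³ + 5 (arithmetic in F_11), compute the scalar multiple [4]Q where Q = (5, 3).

Double-and-add on 4 = (100)₂. Start with Q = (5, 3) for the leading 1-bit.
double: tangent at (5, 3): λ = (3·5² + 0)/(2·3) ≡ 9/6. 6⁻¹ ≡ 2 (mod 11) since 6·2 = 12 ≡ 1, so λ ≡ 9·2 ≡ 7.
  x = λ² - 5 - 5 = 49 - 10 ≡ 6; y = λ·(5 - 6) - 3 ≡ 1. → (6, 1)
double: tangent at (6, 1): λ = (3·6² + 0)/(2·1) ≡ 9/2. 2⁻¹ ≡ 6 (mod 11) since 2·6 = 12 ≡ 1, so λ ≡ 9·6 ≡ 10.
  x = λ² - 6 - 6 = 100 - 12 ≡ 0; y = λ·(6 - 0) - 1 ≡ 4. → (0, 4)

(0, 4)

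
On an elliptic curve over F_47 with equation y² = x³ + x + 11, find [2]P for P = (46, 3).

(39, 33)

tangent at (46, 3): λ = (3·46² + 1)/(2·3) ≡ 4/6. 6⁻¹ ≡ 8 (mod 47), so λ ≡ 4·8 ≡ 32.
  x = λ² - 46 - 46 = 1024 - 92 ≡ 39; y = λ·(46 - 39) - 3 ≡ 33. → (39, 33)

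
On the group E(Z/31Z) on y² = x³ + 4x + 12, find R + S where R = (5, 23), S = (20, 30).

(5, 23) + (20, 30). λ = (30 - 23)/(20 - 5) ≡ 7/15 mod 31. 15⁻¹ ≡ 29 (mod 31) since 15·29 = 435 ≡ 1, so λ ≡ 17.
  x = λ² - 5 - 20 = 289 - 25 ≡ 16; y = λ·(5 - 16) - 23 ≡ 7. → (16, 7)

(16, 7)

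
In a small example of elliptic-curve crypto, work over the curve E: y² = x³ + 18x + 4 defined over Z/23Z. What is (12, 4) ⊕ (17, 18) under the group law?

(12, 4) + (17, 18). λ = (18 - 4)/(17 - 12) ≡ 14/5 mod 23. 5⁻¹ ≡ 14 (mod 23), so λ ≡ 12.
  x = λ² - 12 - 17 = 144 - 29 ≡ 0; y = λ·(12 - 0) - 4 ≡ 2. → (0, 2)

(0, 2)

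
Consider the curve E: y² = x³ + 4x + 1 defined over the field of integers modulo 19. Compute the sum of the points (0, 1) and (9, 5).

(0, 1) + (9, 5). λ = (5 - 1)/(9 - 0) ≡ 4/9 mod 19. 9⁻¹ ≡ 17 (mod 19), so λ ≡ 11.
  x = λ² - 0 - 9 = 121 - 9 ≡ 17; y = λ·(0 - 17) - 1 ≡ 2. → (17, 2)

(17, 2)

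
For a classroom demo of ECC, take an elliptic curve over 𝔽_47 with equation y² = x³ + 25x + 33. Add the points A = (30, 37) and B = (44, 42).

(29, 7)

(30, 37) + (44, 42). λ = (42 - 37)/(44 - 30) ≡ 5/14 mod 47. 14⁻¹ ≡ 37 (mod 47), so λ ≡ 44.
  x = λ² - 30 - 44 = 1936 - 74 ≡ 29; y = λ·(30 - 29) - 37 ≡ 7. → (29, 7)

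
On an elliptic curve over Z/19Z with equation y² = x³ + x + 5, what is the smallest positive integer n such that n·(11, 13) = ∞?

2P: tangent at (11, 13): λ = (3·11² + 1)/(2·13) ≡ 3/7. 7⁻¹ ≡ 11 (mod 19), so λ ≡ 3·11 ≡ 14.
  x = λ² - 11 - 11 = 196 - 22 ≡ 3; y = λ·(11 - 3) - 13 ≡ 4. → (3, 4)
3P: (3, 4) + (11, 13). λ = (13 - 4)/(11 - 3) ≡ 9/8 mod 19. 8⁻¹ ≡ 12 (mod 19), so λ ≡ 13.
  x = λ² - 3 - 11 = 169 - 14 ≡ 3; y = λ·(3 - 3) - 4 ≡ 15. → (3, 15)
4P: (3, 15) + (11, 13). λ = (13 - 15)/(11 - 3) ≡ 17/8 mod 19. 8⁻¹ ≡ 12 (mod 19) since 8·12 = 96 ≡ 1, so λ ≡ 14.
  x = λ² - 3 - 11 = 196 - 14 ≡ 11; y = λ·(3 - 11) - 15 ≡ 6. → (11, 6)
5P: (11, 6) + (11, 13): same x and y₁ ≡ -y₂, so the sum is ∞.
5P = ∞, so the order is 5.

5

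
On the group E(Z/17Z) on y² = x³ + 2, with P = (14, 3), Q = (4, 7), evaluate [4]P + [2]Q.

First 4P:
Double-and-add on 4 = (100)₂. Start with P = (14, 3) for the leading 1-bit.
double: tangent at (14, 3): λ = (3·14² + 0)/(2·3) ≡ 10/6. 6⁻¹ ≡ 3 (mod 17) since 6·3 = 18 ≡ 1, so λ ≡ 10·3 ≡ 13.
  x = λ² - 14 - 14 = 169 - 28 ≡ 5; y = λ·(14 - 5) - 3 ≡ 12. → (5, 12)
double: tangent at (5, 12): λ = (3·5² + 0)/(2·12) ≡ 7/7. 7⁻¹ ≡ 5 (mod 17) since 7·5 = 35 ≡ 1, so λ ≡ 7·5 ≡ 1.
  x = λ² - 5 - 5 = 1 - 10 ≡ 8; y = λ·(5 - 8) - 12 ≡ 2. → (8, 2)
4P = (8, 2).
Next 2Q:
Repeated addition: build up to 2Q.
2Q: tangent at (4, 7): λ = (3·4² + 0)/(2·7) ≡ 14/14. 14⁻¹ ≡ 11 (mod 17), so λ ≡ 14·11 ≡ 1.
  x = λ² - 4 - 4 = 1 - 8 ≡ 10; y = λ·(4 - 10) - 7 ≡ 4. → (10, 4)
2Q = (10, 4).
Finally 4P + 2Q:
(8, 2) + (10, 4). λ = (4 - 2)/(10 - 8) ≡ 2/2 mod 17. 2⁻¹ ≡ 9 (mod 17), so λ ≡ 1.
  x = λ² - 8 - 10 = 1 - 18 ≡ 0; y = λ·(8 - 0) - 2 ≡ 6. → (0, 6)

(0, 6)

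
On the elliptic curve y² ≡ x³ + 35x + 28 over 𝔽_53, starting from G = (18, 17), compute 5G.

Double-and-add on 5 = (101)₂. Start with G = (18, 17) for the leading 1-bit.
double: tangent at (18, 17): λ = (3·18² + 35)/(2·17) ≡ 0/34. 34⁻¹ ≡ 39 (mod 53), so λ ≡ 0·39 ≡ 0.
  x = λ² - 18 - 18 = 0 - 36 ≡ 17; y = λ·(18 - 17) - 17 ≡ 36. → (17, 36)
double: tangent at (17, 36): λ = (3·17² + 35)/(2·36) ≡ 1/19. 19⁻¹ ≡ 14 (mod 53), so λ ≡ 1·14 ≡ 14.
  x = λ² - 17 - 17 = 196 - 34 ≡ 3; y = λ·(17 - 3) - 36 ≡ 1. → (3, 1)
add G: (3, 1) + (18, 17). λ = (17 - 1)/(18 - 3) ≡ 16/15 mod 53. 15⁻¹ ≡ 46 (mod 53), so λ ≡ 47.
  x = λ² - 3 - 18 = 2209 - 21 ≡ 15; y = λ·(3 - 15) - 1 ≡ 18. → (15, 18)

(15, 18)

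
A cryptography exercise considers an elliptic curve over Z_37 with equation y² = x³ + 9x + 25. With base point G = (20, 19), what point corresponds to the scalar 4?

(26, 1)

Double-and-add on 4 = (100)₂. Start with G = (20, 19) for the leading 1-bit.
double: tangent at (20, 19): λ = (3·20² + 9)/(2·19) ≡ 25/1. 1⁻¹ ≡ 1 (mod 37), so λ ≡ 25·1 ≡ 25.
  x = λ² - 20 - 20 = 625 - 40 ≡ 30; y = λ·(20 - 30) - 19 ≡ 27. → (30, 27)
double: tangent at (30, 27): λ = (3·30² + 9)/(2·27) ≡ 8/17. 17⁻¹ ≡ 24 (mod 37), so λ ≡ 8·24 ≡ 7.
  x = λ² - 30 - 30 = 49 - 60 ≡ 26; y = λ·(30 - 26) - 27 ≡ 1. → (26, 1)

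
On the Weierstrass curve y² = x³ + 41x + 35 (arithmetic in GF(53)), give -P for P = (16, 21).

-(16, 21) = (16, -21 mod 53) = (16, 32).

(16, 32)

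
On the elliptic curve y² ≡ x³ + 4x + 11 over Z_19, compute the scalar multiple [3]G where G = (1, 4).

(18, 14)

Repeated addition: build up to 3G.
2G: tangent at (1, 4): λ = (3·1² + 4)/(2·4) ≡ 7/8. 8⁻¹ ≡ 12 (mod 19), so λ ≡ 7·12 ≡ 8.
  x = λ² - 1 - 1 = 64 - 2 ≡ 5; y = λ·(1 - 5) - 4 ≡ 2. → (5, 2)
3G: (5, 2) + (1, 4). λ = (4 - 2)/(1 - 5) ≡ 2/15 mod 19. 15⁻¹ ≡ 14 (mod 19), so λ ≡ 9.
  x = λ² - 5 - 1 = 81 - 6 ≡ 18; y = λ·(5 - 18) - 2 ≡ 14. → (18, 14)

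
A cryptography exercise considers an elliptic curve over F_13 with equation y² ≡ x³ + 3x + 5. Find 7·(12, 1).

(11, 11)

Write Q = (12, 1).
Double-and-add on 7 = (111)₂. Start with Q = (12, 1) for the leading 1-bit.
double: tangent at (12, 1): λ = (3·12² + 3)/(2·1) ≡ 6/2. 2⁻¹ ≡ 7 (mod 13), so λ ≡ 6·7 ≡ 3.
  x = λ² - 12 - 12 = 9 - 24 ≡ 11; y = λ·(12 - 11) - 1 ≡ 2. → (11, 2)
add Q: (11, 2) + (12, 1). λ = (1 - 2)/(12 - 11) ≡ 12/1 mod 13. 1⁻¹ ≡ 1 (mod 13), so λ ≡ 12.
  x = λ² - 11 - 12 = 144 - 23 ≡ 4; y = λ·(11 - 4) - 2 ≡ 4. → (4, 4)
double: tangent at (4, 4): λ = (3·4² + 3)/(2·4) ≡ 12/8. 8⁻¹ ≡ 5 (mod 13) since 8·5 = 40 ≡ 1, so λ ≡ 12·5 ≡ 8.
  x = λ² - 4 - 4 = 64 - 8 ≡ 4; y = λ·(4 - 4) - 4 ≡ 9. → (4, 9)
add Q: (4, 9) + (12, 1). λ = (1 - 9)/(12 - 4) ≡ 5/8 mod 13. 8⁻¹ ≡ 5 (mod 13) since 8·5 = 40 ≡ 1, so λ ≡ 12.
  x = λ² - 4 - 12 = 144 - 16 ≡ 11; y = λ·(4 - 11) - 9 ≡ 11. → (11, 11)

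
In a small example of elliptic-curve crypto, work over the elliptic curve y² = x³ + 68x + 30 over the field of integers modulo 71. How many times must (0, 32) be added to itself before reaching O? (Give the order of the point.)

2P: tangent at (0, 32): λ = (3·0² + 68)/(2·32) ≡ 68/64. 64⁻¹ ≡ 10 (mod 71) since 64·10 = 640 ≡ 1, so λ ≡ 68·10 ≡ 41.
  x = λ² - 0 - 0 = 1681 - 0 ≡ 48; y = λ·(0 - 48) - 32 ≡ 59. → (48, 59)
3P: (48, 59) + (0, 32). λ = (32 - 59)/(0 - 48) ≡ 44/23 mod 71. 23⁻¹ ≡ 34 (mod 71), so λ ≡ 5.
  x = λ² - 48 - 0 = 25 - 48 ≡ 48; y = λ·(48 - 48) - 59 ≡ 12. → (48, 12)
4P: (48, 12) + (0, 32). λ = (32 - 12)/(0 - 48) ≡ 20/23 mod 71. 23⁻¹ ≡ 34 (mod 71), so λ ≡ 41.
  x = λ² - 48 - 0 = 1681 - 48 ≡ 0; y = λ·(48 - 0) - 12 ≡ 39. → (0, 39)
5P: (0, 39) + (0, 32): same x and y₁ ≡ -y₂, so the sum is O.
5P = O, so the order is 5.

5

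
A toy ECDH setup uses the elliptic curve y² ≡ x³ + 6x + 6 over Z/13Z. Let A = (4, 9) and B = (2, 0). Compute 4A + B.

(2, 0)

First 4A:
Double-and-add on 4 = (100)₂. Start with A = (4, 9) for the leading 1-bit.
double: tangent at (4, 9): λ = (3·4² + 6)/(2·9) ≡ 2/5. 5⁻¹ ≡ 8 (mod 13) since 5·8 = 40 ≡ 1, so λ ≡ 2·8 ≡ 3.
  x = λ² - 4 - 4 = 9 - 8 ≡ 1; y = λ·(4 - 1) - 9 ≡ 0. → (1, 0)
double: (1, 0) + (1, 0): same x and y₁ ≡ -y₂, so the sum is 𝒪.
4A = 𝒪.
Finally 4A + B:
𝒪 + (2, 0) = (2, 0) (identity).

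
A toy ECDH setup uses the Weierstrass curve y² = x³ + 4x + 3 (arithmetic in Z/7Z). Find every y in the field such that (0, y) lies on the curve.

none

x³ + 4x + 3 = 3 ≡ 3 (mod 7).
3 is a non-residue mod 7; no y exists.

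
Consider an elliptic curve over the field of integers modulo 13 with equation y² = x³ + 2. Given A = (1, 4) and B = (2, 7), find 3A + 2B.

(9, 4)

First 3A:
Repeated addition: build up to 3A.
2A: tangent at (1, 4): λ = (3·1² + 0)/(2·4) ≡ 3/8. 8⁻¹ ≡ 5 (mod 13) since 8·5 = 40 ≡ 1, so λ ≡ 3·5 ≡ 2.
  x = λ² - 1 - 1 = 4 - 2 ≡ 2; y = λ·(1 - 2) - 4 ≡ 7. → (2, 7)
3A: (2, 7) + (1, 4). λ = (4 - 7)/(1 - 2) ≡ 10/12 mod 13. 12⁻¹ ≡ 12 (mod 13) since 12·12 = 144 ≡ 1, so λ ≡ 3.
  x = λ² - 2 - 1 = 9 - 3 ≡ 6; y = λ·(2 - 6) - 7 ≡ 7. → (6, 7)
3A = (6, 7).
Next 2B:
Repeated addition: build up to 2B.
2B: tangent at (2, 7): λ = (3·2² + 0)/(2·7) ≡ 12/1. 1⁻¹ ≡ 1 (mod 13), so λ ≡ 12·1 ≡ 12.
  x = λ² - 2 - 2 = 144 - 4 ≡ 10; y = λ·(2 - 10) - 7 ≡ 1. → (10, 1)
2B = (10, 1).
Finally 3A + 2B:
(6, 7) + (10, 1). λ = (1 - 7)/(10 - 6) ≡ 7/4 mod 13. 4⁻¹ ≡ 10 (mod 13), so λ ≡ 5.
  x = λ² - 6 - 10 = 25 - 16 ≡ 9; y = λ·(6 - 9) - 7 ≡ 4. → (9, 4)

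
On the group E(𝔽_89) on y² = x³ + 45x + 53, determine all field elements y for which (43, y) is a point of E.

none

x³ + 45x + 53 = 81495 ≡ 60 (mod 89).
60 is a non-residue mod 89; no y exists.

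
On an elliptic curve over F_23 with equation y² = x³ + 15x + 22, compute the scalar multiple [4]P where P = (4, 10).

Repeated addition: build up to 4P.
2P: tangent at (4, 10): λ = (3·4² + 15)/(2·10) ≡ 17/20. 20⁻¹ ≡ 15 (mod 23), so λ ≡ 17·15 ≡ 2.
  x = λ² - 4 - 4 = 4 - 8 ≡ 19; y = λ·(4 - 19) - 10 ≡ 6. → (19, 6)
3P: (19, 6) + (4, 10). λ = (10 - 6)/(4 - 19) ≡ 4/8 mod 23. 8⁻¹ ≡ 3 (mod 23) since 8·3 = 24 ≡ 1, so λ ≡ 12.
  x = λ² - 19 - 4 = 144 - 23 ≡ 6; y = λ·(19 - 6) - 6 ≡ 12. → (6, 12)
4P: (6, 12) + (4, 10). λ = (10 - 12)/(4 - 6) ≡ 21/21 mod 23. 21⁻¹ ≡ 11 (mod 23), so λ ≡ 1.
  x = λ² - 6 - 4 = 1 - 10 ≡ 14; y = λ·(6 - 14) - 12 ≡ 3. → (14, 3)

(14, 3)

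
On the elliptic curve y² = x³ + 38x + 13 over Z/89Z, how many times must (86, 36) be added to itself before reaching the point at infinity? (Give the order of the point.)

2P: tangent at (86, 36): λ = (3·86² + 38)/(2·36) ≡ 65/72. 72⁻¹ ≡ 68 (mod 89) since 72·68 = 4896 ≡ 1, so λ ≡ 65·68 ≡ 59.
  x = λ² - 86 - 86 = 3481 - 172 ≡ 16; y = λ·(86 - 16) - 36 ≡ 0. → (16, 0)
3P: (16, 0) + (86, 36). λ = (36 - 0)/(86 - 16) ≡ 36/70 mod 89. 70⁻¹ ≡ 14 (mod 89), so λ ≡ 59.
  x = λ² - 16 - 86 = 3481 - 102 ≡ 86; y = λ·(16 - 86) - 0 ≡ 53. → (86, 53)
4P: (86, 53) + (86, 36): same x and y₁ ≡ -y₂, so the sum is the point at infinity.
4P = the point at infinity, so the order is 4.

4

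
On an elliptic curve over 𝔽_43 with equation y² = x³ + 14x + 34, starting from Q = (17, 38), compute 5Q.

Repeated addition: build up to 5Q.
2Q: tangent at (17, 38): λ = (3·17² + 14)/(2·38) ≡ 21/33. 33⁻¹ ≡ 30 (mod 43), so λ ≡ 21·30 ≡ 28.
  x = λ² - 17 - 17 = 784 - 34 ≡ 19; y = λ·(17 - 19) - 38 ≡ 35. → (19, 35)
3Q: (19, 35) + (17, 38). λ = (38 - 35)/(17 - 19) ≡ 3/41 mod 43. 41⁻¹ ≡ 21 (mod 43), so λ ≡ 20.
  x = λ² - 19 - 17 = 400 - 36 ≡ 20; y = λ·(19 - 20) - 35 ≡ 31. → (20, 31)
4Q: (20, 31) + (17, 38). λ = (38 - 31)/(17 - 20) ≡ 7/40 mod 43. 40⁻¹ ≡ 14 (mod 43), so λ ≡ 12.
  x = λ² - 20 - 17 = 144 - 37 ≡ 21; y = λ·(20 - 21) - 31 ≡ 0. → (21, 0)
5Q: (21, 0) + (17, 38). λ = (38 - 0)/(17 - 21) ≡ 38/39 mod 43. 39⁻¹ ≡ 32 (mod 43) since 39·32 = 1248 ≡ 1, so λ ≡ 12.
  x = λ² - 21 - 17 = 144 - 38 ≡ 20; y = λ·(21 - 20) - 0 ≡ 12. → (20, 12)

(20, 12)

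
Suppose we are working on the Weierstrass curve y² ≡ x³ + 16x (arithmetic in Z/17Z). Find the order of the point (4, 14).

2P: tangent at (4, 14): λ = (3·4² + 16)/(2·14) ≡ 13/11. 11⁻¹ ≡ 14 (mod 17), so λ ≡ 13·14 ≡ 12.
  x = λ² - 4 - 4 = 144 - 8 ≡ 0; y = λ·(4 - 0) - 14 ≡ 0. → (0, 0)
3P: (0, 0) + (4, 14). λ = (14 - 0)/(4 - 0) ≡ 14/4 mod 17. 4⁻¹ ≡ 13 (mod 17), so λ ≡ 12.
  x = λ² - 0 - 4 = 144 - 4 ≡ 4; y = λ·(0 - 4) - 0 ≡ 3. → (4, 3)
4P: (4, 3) + (4, 14): same x and y₁ ≡ -y₂, so the sum is the point at infinity.
4P = the point at infinity, so the order is 4.

4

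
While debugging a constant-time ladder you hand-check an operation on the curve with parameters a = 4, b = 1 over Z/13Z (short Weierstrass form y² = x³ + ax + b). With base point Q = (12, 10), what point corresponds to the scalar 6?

Double-and-add on 6 = (110)₂. Start with Q = (12, 10) for the leading 1-bit.
double: tangent at (12, 10): λ = (3·12² + 4)/(2·10) ≡ 7/7. 7⁻¹ ≡ 2 (mod 13), so λ ≡ 7·2 ≡ 1.
  x = λ² - 12 - 12 = 1 - 24 ≡ 3; y = λ·(12 - 3) - 10 ≡ 12. → (3, 12)
add Q: (3, 12) + (12, 10). λ = (10 - 12)/(12 - 3) ≡ 11/9 mod 13. 9⁻¹ ≡ 3 (mod 13), so λ ≡ 7.
  x = λ² - 3 - 12 = 49 - 15 ≡ 8; y = λ·(3 - 8) - 12 ≡ 5. → (8, 5)
double: tangent at (8, 5): λ = (3·8² + 4)/(2·5) ≡ 1/10. 10⁻¹ ≡ 4 (mod 13), so λ ≡ 1·4 ≡ 4.
  x = λ² - 8 - 8 = 16 - 16 ≡ 0; y = λ·(8 - 0) - 5 ≡ 1. → (0, 1)

(0, 1)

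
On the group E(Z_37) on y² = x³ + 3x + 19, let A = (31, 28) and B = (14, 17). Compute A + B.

(31, 28) + (14, 17). λ = (17 - 28)/(14 - 31) ≡ 26/20 mod 37. 20⁻¹ ≡ 13 (mod 37) since 20·13 = 260 ≡ 1, so λ ≡ 5.
  x = λ² - 31 - 14 = 25 - 45 ≡ 17; y = λ·(31 - 17) - 28 ≡ 5. → (17, 5)

(17, 5)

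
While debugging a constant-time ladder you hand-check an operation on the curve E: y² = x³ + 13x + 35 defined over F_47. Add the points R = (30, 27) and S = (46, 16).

(26, 29)

(30, 27) + (46, 16). λ = (16 - 27)/(46 - 30) ≡ 36/16 mod 47. 16⁻¹ ≡ 3 (mod 47) since 16·3 = 48 ≡ 1, so λ ≡ 14.
  x = λ² - 30 - 46 = 196 - 76 ≡ 26; y = λ·(30 - 26) - 27 ≡ 29. → (26, 29)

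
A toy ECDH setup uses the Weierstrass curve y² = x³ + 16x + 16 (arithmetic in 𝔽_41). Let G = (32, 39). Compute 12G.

Double-and-add on 12 = (1100)₂. Start with G = (32, 39) for the leading 1-bit.
double: tangent at (32, 39): λ = (3·32² + 16)/(2·39) ≡ 13/37. 37⁻¹ ≡ 10 (mod 41) since 37·10 = 370 ≡ 1, so λ ≡ 13·10 ≡ 7.
  x = λ² - 32 - 32 = 49 - 64 ≡ 26; y = λ·(32 - 26) - 39 ≡ 3. → (26, 3)
add G: (26, 3) + (32, 39). λ = (39 - 3)/(32 - 26) ≡ 36/6 mod 41. 6⁻¹ ≡ 7 (mod 41), so λ ≡ 6.
  x = λ² - 26 - 32 = 36 - 58 ≡ 19; y = λ·(26 - 19) - 3 ≡ 39. → (19, 39)
double: tangent at (19, 39): λ = (3·19² + 16)/(2·39) ≡ 33/37. 37⁻¹ ≡ 10 (mod 41) since 37·10 = 370 ≡ 1, so λ ≡ 33·10 ≡ 2.
  x = λ² - 19 - 19 = 4 - 38 ≡ 7; y = λ·(19 - 7) - 39 ≡ 26. → (7, 26)
double: tangent at (7, 26): λ = (3·7² + 16)/(2·26) ≡ 40/11. 11⁻¹ ≡ 15 (mod 41), so λ ≡ 40·15 ≡ 26.
  x = λ² - 7 - 7 = 676 - 14 ≡ 6; y = λ·(7 - 6) - 26 ≡ 0. → (6, 0)

(6, 0)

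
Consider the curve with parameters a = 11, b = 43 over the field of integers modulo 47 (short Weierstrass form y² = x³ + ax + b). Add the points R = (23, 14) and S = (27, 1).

(23, 14) + (27, 1). λ = (1 - 14)/(27 - 23) ≡ 34/4 mod 47. 4⁻¹ ≡ 12 (mod 47) since 4·12 = 48 ≡ 1, so λ ≡ 32.
  x = λ² - 23 - 27 = 1024 - 50 ≡ 34; y = λ·(23 - 34) - 14 ≡ 10. → (34, 10)

(34, 10)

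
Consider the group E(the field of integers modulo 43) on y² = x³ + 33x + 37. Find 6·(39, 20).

(16, 19)

Write P = (39, 20).
Double-and-add on 6 = (110)₂. Start with P = (39, 20) for the leading 1-bit.
double: tangent at (39, 20): λ = (3·39² + 33)/(2·20) ≡ 38/40. 40⁻¹ ≡ 14 (mod 43), so λ ≡ 38·14 ≡ 16.
  x = λ² - 39 - 39 = 256 - 78 ≡ 6; y = λ·(39 - 6) - 20 ≡ 35. → (6, 35)
add P: (6, 35) + (39, 20). λ = (20 - 35)/(39 - 6) ≡ 28/33 mod 43. 33⁻¹ ≡ 30 (mod 43) since 33·30 = 990 ≡ 1, so λ ≡ 23.
  x = λ² - 6 - 39 = 529 - 45 ≡ 11; y = λ·(6 - 11) - 35 ≡ 22. → (11, 22)
double: tangent at (11, 22): λ = (3·11² + 33)/(2·22) ≡ 9/1. 1⁻¹ ≡ 1 (mod 43) since 1·1 = 1 ≡ 1, so λ ≡ 9·1 ≡ 9.
  x = λ² - 11 - 11 = 81 - 22 ≡ 16; y = λ·(11 - 16) - 22 ≡ 19. → (16, 19)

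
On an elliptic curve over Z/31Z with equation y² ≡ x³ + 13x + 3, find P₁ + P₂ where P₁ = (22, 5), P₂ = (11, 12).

(23, 21)

(22, 5) + (11, 12). λ = (12 - 5)/(11 - 22) ≡ 7/20 mod 31. 20⁻¹ ≡ 14 (mod 31), so λ ≡ 5.
  x = λ² - 22 - 11 = 25 - 33 ≡ 23; y = λ·(22 - 23) - 5 ≡ 21. → (23, 21)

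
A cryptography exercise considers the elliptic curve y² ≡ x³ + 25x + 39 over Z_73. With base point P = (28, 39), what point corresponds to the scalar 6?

(16, 70)

Double-and-add on 6 = (110)₂. Start with P = (28, 39) for the leading 1-bit.
double: tangent at (28, 39): λ = (3·28² + 25)/(2·39) ≡ 41/5. 5⁻¹ ≡ 44 (mod 73) since 5·44 = 220 ≡ 1, so λ ≡ 41·44 ≡ 52.
  x = λ² - 28 - 28 = 2704 - 56 ≡ 20; y = λ·(28 - 20) - 39 ≡ 12. → (20, 12)
add P: (20, 12) + (28, 39). λ = (39 - 12)/(28 - 20) ≡ 27/8 mod 73. 8⁻¹ ≡ 64 (mod 73), so λ ≡ 49.
  x = λ² - 20 - 28 = 2401 - 48 ≡ 17; y = λ·(20 - 17) - 12 ≡ 62. → (17, 62)
double: tangent at (17, 62): λ = (3·17² + 25)/(2·62) ≡ 16/51. 51⁻¹ ≡ 63 (mod 73), so λ ≡ 16·63 ≡ 59.
  x = λ² - 17 - 17 = 3481 - 34 ≡ 16; y = λ·(17 - 16) - 62 ≡ 70. → (16, 70)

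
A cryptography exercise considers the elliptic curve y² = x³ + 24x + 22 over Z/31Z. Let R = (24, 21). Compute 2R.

(1, 4)

tangent at (24, 21): λ = (3·24² + 24)/(2·21) ≡ 16/11. 11⁻¹ ≡ 17 (mod 31) since 11·17 = 187 ≡ 1, so λ ≡ 16·17 ≡ 24.
  x = λ² - 24 - 24 = 576 - 48 ≡ 1; y = λ·(24 - 1) - 21 ≡ 4. → (1, 4)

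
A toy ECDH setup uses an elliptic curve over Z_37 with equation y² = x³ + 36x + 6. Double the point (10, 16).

(7, 34)

tangent at (10, 16): λ = (3·10² + 36)/(2·16) ≡ 3/32. 32⁻¹ ≡ 22 (mod 37), so λ ≡ 3·22 ≡ 29.
  x = λ² - 10 - 10 = 841 - 20 ≡ 7; y = λ·(10 - 7) - 16 ≡ 34. → (7, 34)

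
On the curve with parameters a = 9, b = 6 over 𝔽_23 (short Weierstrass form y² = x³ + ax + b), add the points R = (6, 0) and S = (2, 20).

(6, 0) + (2, 20). λ = (20 - 0)/(2 - 6) ≡ 20/19 mod 23. 19⁻¹ ≡ 17 (mod 23) since 19·17 = 323 ≡ 1, so λ ≡ 18.
  x = λ² - 6 - 2 = 324 - 8 ≡ 17; y = λ·(6 - 17) - 0 ≡ 9. → (17, 9)

(17, 9)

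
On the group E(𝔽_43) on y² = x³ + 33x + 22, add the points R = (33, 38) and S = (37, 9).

(39, 27)

(33, 38) + (37, 9). λ = (9 - 38)/(37 - 33) ≡ 14/4 mod 43. 4⁻¹ ≡ 11 (mod 43) since 4·11 = 44 ≡ 1, so λ ≡ 25.
  x = λ² - 33 - 37 = 625 - 70 ≡ 39; y = λ·(33 - 39) - 38 ≡ 27. → (39, 27)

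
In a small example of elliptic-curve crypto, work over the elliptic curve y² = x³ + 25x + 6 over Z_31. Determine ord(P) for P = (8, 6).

8

2P: tangent at (8, 6): λ = (3·8² + 25)/(2·6) ≡ 0/12. 12⁻¹ ≡ 13 (mod 31) since 12·13 = 156 ≡ 1, so λ ≡ 0·13 ≡ 0.
  x = λ² - 8 - 8 = 0 - 16 ≡ 15; y = λ·(8 - 15) - 6 ≡ 25. → (15, 25)
3P: (15, 25) + (8, 6). λ = (6 - 25)/(8 - 15) ≡ 12/24 mod 31. 24⁻¹ ≡ 22 (mod 31), so λ ≡ 16.
  x = λ² - 15 - 8 = 256 - 23 ≡ 16; y = λ·(15 - 16) - 25 ≡ 21. → (16, 21)
4P: (16, 21) + (8, 6). λ = (6 - 21)/(8 - 16) ≡ 16/23 mod 31. 23⁻¹ ≡ 27 (mod 31), so λ ≡ 29.
  x = λ² - 16 - 8 = 841 - 24 ≡ 11; y = λ·(16 - 11) - 21 ≡ 0. → (11, 0)
5P: (11, 0) + (8, 6). λ = (6 - 0)/(8 - 11) ≡ 6/28 mod 31. 28⁻¹ ≡ 10 (mod 31) since 28·10 = 280 ≡ 1, so λ ≡ 29.
  x = λ² - 11 - 8 = 841 - 19 ≡ 16; y = λ·(11 - 16) - 0 ≡ 10. → (16, 10)
6P: (16, 10) + (8, 6). λ = (6 - 10)/(8 - 16) ≡ 27/23 mod 31. 23⁻¹ ≡ 27 (mod 31) since 23·27 = 621 ≡ 1, so λ ≡ 16.
  x = λ² - 16 - 8 = 256 - 24 ≡ 15; y = λ·(16 - 15) - 10 ≡ 6. → (15, 6)
7P: (15, 6) + (8, 6). λ = (6 - 6)/(8 - 15) ≡ 0/24 mod 31. 24⁻¹ ≡ 22 (mod 31) since 24·22 = 528 ≡ 1, so λ ≡ 0.
  x = λ² - 15 - 8 = 0 - 23 ≡ 8; y = λ·(15 - 8) - 6 ≡ 25. → (8, 25)
8P: (8, 25) + (8, 6): same x and y₁ ≡ -y₂, so the sum is O.
8P = O, so the order is 8.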